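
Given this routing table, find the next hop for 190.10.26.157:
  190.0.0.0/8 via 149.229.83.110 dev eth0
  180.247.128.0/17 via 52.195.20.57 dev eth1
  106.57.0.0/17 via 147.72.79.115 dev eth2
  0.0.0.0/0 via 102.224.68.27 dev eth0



Longest prefix match for 190.10.26.157:
  /8 190.0.0.0: MATCH
  /17 180.247.128.0: no
  /17 106.57.0.0: no
  /0 0.0.0.0: MATCH
Selected: next-hop 149.229.83.110 via eth0 (matched /8)


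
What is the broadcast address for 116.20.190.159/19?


Network: 116.20.160.0/19
Host bits = 13
Set all host bits to 1:
Broadcast: 116.20.191.255


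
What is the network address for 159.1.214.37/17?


IP:   10011111.00000001.11010110.00100101
Mask: 11111111.11111111.10000000.00000000
AND operation:
Net:  10011111.00000001.10000000.00000000
Network: 159.1.128.0/17


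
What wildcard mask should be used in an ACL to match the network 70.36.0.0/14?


Subnet mask: 255.252.0.0
Wildcard = 255.255.255.255 - subnet mask
255 - 255 = 0
255 - 252 = 3
255 - 0 = 255
255 - 0 = 255
Wildcard: 0.3.255.255


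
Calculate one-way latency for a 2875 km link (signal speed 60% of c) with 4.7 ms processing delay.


Speed = 0.6 * 3e5 km/s = 180000 km/s
Propagation delay = 2875 / 180000 = 0.016 s = 15.9722 ms
Processing delay = 4.7 ms
Total one-way latency = 20.6722 ms


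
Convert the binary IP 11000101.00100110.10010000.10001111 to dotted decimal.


11000101 = 197
00100110 = 38
10010000 = 144
10001111 = 143
IP: 197.38.144.143


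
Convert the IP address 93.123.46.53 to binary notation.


93 = 01011101
123 = 01111011
46 = 00101110
53 = 00110101
Binary: 01011101.01111011.00101110.00110101


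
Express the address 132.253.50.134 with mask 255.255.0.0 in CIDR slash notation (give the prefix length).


Binary: 11111111.11111111.00000000.00000000
Count leading 1s
Prefix: /16


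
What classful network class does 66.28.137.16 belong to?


First octet: 66
Binary: 01000010
0xxxxxxx -> Class A (1-126)
Class A, default mask 255.0.0.0 (/8)


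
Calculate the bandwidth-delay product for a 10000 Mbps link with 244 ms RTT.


BDP = bandwidth * RTT
= 10000 Mbps * 244 ms
= 10000 * 1e6 * 244 / 1000 bits
= 2440000000 bits
= 305000000 bytes
= 297851.5625 KB
BDP = 2440000000 bits (305000000 bytes)


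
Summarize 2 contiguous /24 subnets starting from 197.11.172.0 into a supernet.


Original prefix: /24
Number of subnets: 2 = 2^1
New prefix = 24 - 1 = 23
Supernet: 197.11.172.0/23


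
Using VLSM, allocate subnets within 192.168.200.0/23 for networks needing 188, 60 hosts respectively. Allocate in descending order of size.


188 hosts -> /24 (254 usable): 192.168.200.0/24
60 hosts -> /26 (62 usable): 192.168.201.0/26
Allocation: 192.168.200.0/24 (188 hosts, 254 usable); 192.168.201.0/26 (60 hosts, 62 usable)


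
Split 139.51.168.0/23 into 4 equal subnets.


New prefix = 23 + 2 = 25
Each subnet has 128 addresses
  139.51.168.0/25
  139.51.168.128/25
  139.51.169.0/25
  139.51.169.128/25
Subnets: 139.51.168.0/25, 139.51.168.128/25, 139.51.169.0/25, 139.51.169.128/25


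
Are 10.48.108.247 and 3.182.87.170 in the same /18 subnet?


Mask: 255.255.192.0
10.48.108.247 AND mask = 10.48.64.0
3.182.87.170 AND mask = 3.182.64.0
No, different subnets (10.48.64.0 vs 3.182.64.0)


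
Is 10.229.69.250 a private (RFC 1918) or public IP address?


RFC 1918 private ranges:
  10.0.0.0/8 (10.0.0.0 - 10.255.255.255)
  172.16.0.0/12 (172.16.0.0 - 172.31.255.255)
  192.168.0.0/16 (192.168.0.0 - 192.168.255.255)
Private (in 10.0.0.0/8)


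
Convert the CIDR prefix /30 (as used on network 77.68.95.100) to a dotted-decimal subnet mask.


/30 means 30 network bits, 2 host bits
Binary: 11111111111111111111111111111100
Mask: 255.255.255.252


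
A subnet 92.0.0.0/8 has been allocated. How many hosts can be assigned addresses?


Host bits = 32 - 8 = 24
Total addresses = 2^24 = 16777216
Usable = total - 2 (network and broadcast)
Usable hosts: 16777214


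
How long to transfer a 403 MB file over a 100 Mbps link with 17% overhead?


Effective throughput = 100 * (1 - 17/100) = 83 Mbps
File size in Mb = 403 * 8 = 3224 Mb
Time = 3224 / 83
Time = 38.8434 seconds


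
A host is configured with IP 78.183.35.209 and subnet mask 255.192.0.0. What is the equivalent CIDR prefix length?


Binary: 11111111.11000000.00000000.00000000
Count leading 1s
Prefix: /10


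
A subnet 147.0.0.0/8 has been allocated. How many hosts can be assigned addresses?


Host bits = 32 - 8 = 24
Total addresses = 2^24 = 16777216
Usable = total - 2 (network and broadcast)
Usable hosts: 16777214


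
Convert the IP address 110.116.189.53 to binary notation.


110 = 01101110
116 = 01110100
189 = 10111101
53 = 00110101
Binary: 01101110.01110100.10111101.00110101


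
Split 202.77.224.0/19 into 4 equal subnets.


New prefix = 19 + 2 = 21
Each subnet has 2048 addresses
  202.77.224.0/21
  202.77.232.0/21
  202.77.240.0/21
  202.77.248.0/21
Subnets: 202.77.224.0/21, 202.77.232.0/21, 202.77.240.0/21, 202.77.248.0/21


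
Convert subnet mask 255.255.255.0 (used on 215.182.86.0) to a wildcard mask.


Subnet mask: 255.255.255.0
Wildcard = 255.255.255.255 - subnet mask
255 - 255 = 0
255 - 255 = 0
255 - 255 = 0
255 - 0 = 255
Wildcard: 0.0.0.255


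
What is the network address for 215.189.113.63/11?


IP:   11010111.10111101.01110001.00111111
Mask: 11111111.11100000.00000000.00000000
AND operation:
Net:  11010111.10100000.00000000.00000000
Network: 215.160.0.0/11


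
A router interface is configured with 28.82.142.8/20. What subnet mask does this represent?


/20 means 20 network bits, 12 host bits
Binary: 11111111111111111111000000000000
Mask: 255.255.240.0


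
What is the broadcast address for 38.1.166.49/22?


Network: 38.1.164.0/22
Host bits = 10
Set all host bits to 1:
Broadcast: 38.1.167.255


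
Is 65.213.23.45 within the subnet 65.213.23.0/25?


Subnet network: 65.213.23.0
Test IP AND mask: 65.213.23.0
Yes, 65.213.23.45 is in 65.213.23.0/25


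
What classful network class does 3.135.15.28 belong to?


First octet: 3
Binary: 00000011
0xxxxxxx -> Class A (1-126)
Class A, default mask 255.0.0.0 (/8)


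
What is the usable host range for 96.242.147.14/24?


Network: 96.242.147.0
Broadcast: 96.242.147.255
First usable = network + 1
Last usable = broadcast - 1
Range: 96.242.147.1 to 96.242.147.254


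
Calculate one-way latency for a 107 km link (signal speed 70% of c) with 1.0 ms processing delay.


Speed = 0.7 * 3e5 km/s = 210000 km/s
Propagation delay = 107 / 210000 = 0.0005 s = 0.5095 ms
Processing delay = 1.0 ms
Total one-way latency = 1.5095 ms


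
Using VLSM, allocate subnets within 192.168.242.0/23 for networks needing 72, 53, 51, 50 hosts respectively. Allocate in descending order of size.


72 hosts -> /25 (126 usable): 192.168.242.0/25
53 hosts -> /26 (62 usable): 192.168.242.128/26
51 hosts -> /26 (62 usable): 192.168.242.192/26
50 hosts -> /26 (62 usable): 192.168.243.0/26
Allocation: 192.168.242.0/25 (72 hosts, 126 usable); 192.168.242.128/26 (53 hosts, 62 usable); 192.168.242.192/26 (51 hosts, 62 usable); 192.168.243.0/26 (50 hosts, 62 usable)


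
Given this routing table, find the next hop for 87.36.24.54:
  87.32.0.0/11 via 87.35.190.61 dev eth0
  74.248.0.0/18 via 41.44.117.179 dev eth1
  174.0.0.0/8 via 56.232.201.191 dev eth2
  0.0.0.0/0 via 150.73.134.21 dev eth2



Longest prefix match for 87.36.24.54:
  /11 87.32.0.0: MATCH
  /18 74.248.0.0: no
  /8 174.0.0.0: no
  /0 0.0.0.0: MATCH
Selected: next-hop 87.35.190.61 via eth0 (matched /11)


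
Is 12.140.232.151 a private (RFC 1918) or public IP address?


RFC 1918 private ranges:
  10.0.0.0/8 (10.0.0.0 - 10.255.255.255)
  172.16.0.0/12 (172.16.0.0 - 172.31.255.255)
  192.168.0.0/16 (192.168.0.0 - 192.168.255.255)
Public (not in any RFC 1918 range)


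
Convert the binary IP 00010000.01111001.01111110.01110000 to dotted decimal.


00010000 = 16
01111001 = 121
01111110 = 126
01110000 = 112
IP: 16.121.126.112


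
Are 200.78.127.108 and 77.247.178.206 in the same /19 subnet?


Mask: 255.255.224.0
200.78.127.108 AND mask = 200.78.96.0
77.247.178.206 AND mask = 77.247.160.0
No, different subnets (200.78.96.0 vs 77.247.160.0)


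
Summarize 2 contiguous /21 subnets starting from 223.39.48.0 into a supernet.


Original prefix: /21
Number of subnets: 2 = 2^1
New prefix = 21 - 1 = 20
Supernet: 223.39.48.0/20


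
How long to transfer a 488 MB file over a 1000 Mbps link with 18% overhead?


Effective throughput = 1000 * (1 - 18/100) = 820.0 Mbps
File size in Mb = 488 * 8 = 3904 Mb
Time = 3904 / 820.0
Time = 4.761 seconds


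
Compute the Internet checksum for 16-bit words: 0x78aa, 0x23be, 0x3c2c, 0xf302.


Sum all words (with carry folding):
+ 0x78aa = 0x78aa
+ 0x23be = 0x9c68
+ 0x3c2c = 0xd894
+ 0xf302 = 0xcb97
One's complement: ~0xcb97
Checksum = 0x3468


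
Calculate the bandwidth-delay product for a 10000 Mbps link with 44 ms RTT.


BDP = bandwidth * RTT
= 10000 Mbps * 44 ms
= 10000 * 1e6 * 44 / 1000 bits
= 440000000 bits
= 55000000 bytes
= 53710.9375 KB
BDP = 440000000 bits (55000000 bytes)


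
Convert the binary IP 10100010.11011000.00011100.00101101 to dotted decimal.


10100010 = 162
11011000 = 216
00011100 = 28
00101101 = 45
IP: 162.216.28.45


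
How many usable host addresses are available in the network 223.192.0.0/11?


Host bits = 32 - 11 = 21
Total addresses = 2^21 = 2097152
Usable = total - 2 (network and broadcast)
Usable hosts: 2097150


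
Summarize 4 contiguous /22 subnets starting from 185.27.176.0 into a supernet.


Original prefix: /22
Number of subnets: 4 = 2^2
New prefix = 22 - 2 = 20
Supernet: 185.27.176.0/20


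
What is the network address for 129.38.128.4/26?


IP:   10000001.00100110.10000000.00000100
Mask: 11111111.11111111.11111111.11000000
AND operation:
Net:  10000001.00100110.10000000.00000000
Network: 129.38.128.0/26


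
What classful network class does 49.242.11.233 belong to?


First octet: 49
Binary: 00110001
0xxxxxxx -> Class A (1-126)
Class A, default mask 255.0.0.0 (/8)


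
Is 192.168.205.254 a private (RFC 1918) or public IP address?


RFC 1918 private ranges:
  10.0.0.0/8 (10.0.0.0 - 10.255.255.255)
  172.16.0.0/12 (172.16.0.0 - 172.31.255.255)
  192.168.0.0/16 (192.168.0.0 - 192.168.255.255)
Private (in 192.168.0.0/16)


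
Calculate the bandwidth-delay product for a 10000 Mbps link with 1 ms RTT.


BDP = bandwidth * RTT
= 10000 Mbps * 1 ms
= 10000 * 1e6 * 1 / 1000 bits
= 10000000 bits
= 1250000 bytes
= 1220.7031 KB
BDP = 10000000 bits (1250000 bytes)


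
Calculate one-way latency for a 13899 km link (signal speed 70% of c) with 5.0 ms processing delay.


Speed = 0.7 * 3e5 km/s = 210000 km/s
Propagation delay = 13899 / 210000 = 0.0662 s = 66.1857 ms
Processing delay = 5.0 ms
Total one-way latency = 71.1857 ms


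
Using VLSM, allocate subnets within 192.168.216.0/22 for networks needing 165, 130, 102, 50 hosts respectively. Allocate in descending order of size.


165 hosts -> /24 (254 usable): 192.168.216.0/24
130 hosts -> /24 (254 usable): 192.168.217.0/24
102 hosts -> /25 (126 usable): 192.168.218.0/25
50 hosts -> /26 (62 usable): 192.168.218.128/26
Allocation: 192.168.216.0/24 (165 hosts, 254 usable); 192.168.217.0/24 (130 hosts, 254 usable); 192.168.218.0/25 (102 hosts, 126 usable); 192.168.218.128/26 (50 hosts, 62 usable)


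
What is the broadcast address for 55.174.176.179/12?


Network: 55.160.0.0/12
Host bits = 20
Set all host bits to 1:
Broadcast: 55.175.255.255


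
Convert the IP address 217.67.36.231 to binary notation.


217 = 11011001
67 = 01000011
36 = 00100100
231 = 11100111
Binary: 11011001.01000011.00100100.11100111


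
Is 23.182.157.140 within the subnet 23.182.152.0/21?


Subnet network: 23.182.152.0
Test IP AND mask: 23.182.152.0
Yes, 23.182.157.140 is in 23.182.152.0/21


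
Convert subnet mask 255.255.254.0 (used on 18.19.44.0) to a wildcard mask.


Subnet mask: 255.255.254.0
Wildcard = 255.255.255.255 - subnet mask
255 - 255 = 0
255 - 255 = 0
255 - 254 = 1
255 - 0 = 255
Wildcard: 0.0.1.255


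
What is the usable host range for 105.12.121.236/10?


Network: 105.0.0.0
Broadcast: 105.63.255.255
First usable = network + 1
Last usable = broadcast - 1
Range: 105.0.0.1 to 105.63.255.254


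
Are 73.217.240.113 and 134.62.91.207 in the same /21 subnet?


Mask: 255.255.248.0
73.217.240.113 AND mask = 73.217.240.0
134.62.91.207 AND mask = 134.62.88.0
No, different subnets (73.217.240.0 vs 134.62.88.0)


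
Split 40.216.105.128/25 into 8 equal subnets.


New prefix = 25 + 3 = 28
Each subnet has 16 addresses
  40.216.105.128/28
  40.216.105.144/28
  40.216.105.160/28
  40.216.105.176/28
  40.216.105.192/28
  40.216.105.208/28
  40.216.105.224/28
  40.216.105.240/28
Subnets: 40.216.105.128/28, 40.216.105.144/28, 40.216.105.160/28, 40.216.105.176/28, 40.216.105.192/28, 40.216.105.208/28, 40.216.105.224/28, 40.216.105.240/28


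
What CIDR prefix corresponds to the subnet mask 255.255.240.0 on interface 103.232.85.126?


Binary: 11111111.11111111.11110000.00000000
Count leading 1s
Prefix: /20


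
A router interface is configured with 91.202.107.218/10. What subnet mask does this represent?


/10 means 10 network bits, 22 host bits
Binary: 11111111110000000000000000000000
Mask: 255.192.0.0


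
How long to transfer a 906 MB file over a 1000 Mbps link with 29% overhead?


Effective throughput = 1000 * (1 - 29/100) = 710 Mbps
File size in Mb = 906 * 8 = 7248 Mb
Time = 7248 / 710
Time = 10.2085 seconds


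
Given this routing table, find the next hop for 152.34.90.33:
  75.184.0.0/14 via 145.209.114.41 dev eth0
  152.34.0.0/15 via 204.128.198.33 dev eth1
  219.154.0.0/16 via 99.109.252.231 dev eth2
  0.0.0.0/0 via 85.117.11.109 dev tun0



Longest prefix match for 152.34.90.33:
  /14 75.184.0.0: no
  /15 152.34.0.0: MATCH
  /16 219.154.0.0: no
  /0 0.0.0.0: MATCH
Selected: next-hop 204.128.198.33 via eth1 (matched /15)


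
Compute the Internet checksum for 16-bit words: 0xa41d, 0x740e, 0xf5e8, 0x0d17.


Sum all words (with carry folding):
+ 0xa41d = 0xa41d
+ 0x740e = 0x182c
+ 0xf5e8 = 0x0e15
+ 0x0d17 = 0x1b2c
One's complement: ~0x1b2c
Checksum = 0xe4d3


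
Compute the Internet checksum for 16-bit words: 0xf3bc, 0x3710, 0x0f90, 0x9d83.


Sum all words (with carry folding):
+ 0xf3bc = 0xf3bc
+ 0x3710 = 0x2acd
+ 0x0f90 = 0x3a5d
+ 0x9d83 = 0xd7e0
One's complement: ~0xd7e0
Checksum = 0x281f


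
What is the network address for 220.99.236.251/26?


IP:   11011100.01100011.11101100.11111011
Mask: 11111111.11111111.11111111.11000000
AND operation:
Net:  11011100.01100011.11101100.11000000
Network: 220.99.236.192/26


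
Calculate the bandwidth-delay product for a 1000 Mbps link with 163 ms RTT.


BDP = bandwidth * RTT
= 1000 Mbps * 163 ms
= 1000 * 1e6 * 163 / 1000 bits
= 163000000 bits
= 20375000 bytes
= 19897.4609 KB
BDP = 163000000 bits (20375000 bytes)


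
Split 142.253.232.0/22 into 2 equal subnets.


New prefix = 22 + 1 = 23
Each subnet has 512 addresses
  142.253.232.0/23
  142.253.234.0/23
Subnets: 142.253.232.0/23, 142.253.234.0/23


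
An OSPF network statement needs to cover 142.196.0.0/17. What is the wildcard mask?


Subnet mask: 255.255.128.0
Wildcard = 255.255.255.255 - subnet mask
255 - 255 = 0
255 - 255 = 0
255 - 128 = 127
255 - 0 = 255
Wildcard: 0.0.127.255


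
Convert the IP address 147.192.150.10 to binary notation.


147 = 10010011
192 = 11000000
150 = 10010110
10 = 00001010
Binary: 10010011.11000000.10010110.00001010


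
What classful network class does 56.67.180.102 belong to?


First octet: 56
Binary: 00111000
0xxxxxxx -> Class A (1-126)
Class A, default mask 255.0.0.0 (/8)


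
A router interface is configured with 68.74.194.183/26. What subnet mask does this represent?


/26 means 26 network bits, 6 host bits
Binary: 11111111111111111111111111000000
Mask: 255.255.255.192


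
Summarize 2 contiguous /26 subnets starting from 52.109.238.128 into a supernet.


Original prefix: /26
Number of subnets: 2 = 2^1
New prefix = 26 - 1 = 25
Supernet: 52.109.238.128/25


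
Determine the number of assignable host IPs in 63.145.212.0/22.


Host bits = 32 - 22 = 10
Total addresses = 2^10 = 1024
Usable = total - 2 (network and broadcast)
Usable hosts: 1022


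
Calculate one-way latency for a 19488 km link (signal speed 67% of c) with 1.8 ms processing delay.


Speed = 0.67 * 3e5 km/s = 201000 km/s
Propagation delay = 19488 / 201000 = 0.097 s = 96.9552 ms
Processing delay = 1.8 ms
Total one-way latency = 98.7552 ms


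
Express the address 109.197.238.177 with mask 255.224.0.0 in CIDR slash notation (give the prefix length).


Binary: 11111111.11100000.00000000.00000000
Count leading 1s
Prefix: /11


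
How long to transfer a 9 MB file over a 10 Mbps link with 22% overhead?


Effective throughput = 10 * (1 - 22/100) = 7.8 Mbps
File size in Mb = 9 * 8 = 72 Mb
Time = 72 / 7.8
Time = 9.2308 seconds


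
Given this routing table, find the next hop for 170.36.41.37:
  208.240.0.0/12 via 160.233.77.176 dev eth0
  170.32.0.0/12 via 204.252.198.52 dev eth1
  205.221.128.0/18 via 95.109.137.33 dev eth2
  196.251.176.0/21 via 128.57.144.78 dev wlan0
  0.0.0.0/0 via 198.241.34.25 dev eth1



Longest prefix match for 170.36.41.37:
  /12 208.240.0.0: no
  /12 170.32.0.0: MATCH
  /18 205.221.128.0: no
  /21 196.251.176.0: no
  /0 0.0.0.0: MATCH
Selected: next-hop 204.252.198.52 via eth1 (matched /12)


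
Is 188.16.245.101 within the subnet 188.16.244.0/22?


Subnet network: 188.16.244.0
Test IP AND mask: 188.16.244.0
Yes, 188.16.245.101 is in 188.16.244.0/22


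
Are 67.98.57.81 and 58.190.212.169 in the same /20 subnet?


Mask: 255.255.240.0
67.98.57.81 AND mask = 67.98.48.0
58.190.212.169 AND mask = 58.190.208.0
No, different subnets (67.98.48.0 vs 58.190.208.0)


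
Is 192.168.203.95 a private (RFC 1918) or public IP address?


RFC 1918 private ranges:
  10.0.0.0/8 (10.0.0.0 - 10.255.255.255)
  172.16.0.0/12 (172.16.0.0 - 172.31.255.255)
  192.168.0.0/16 (192.168.0.0 - 192.168.255.255)
Private (in 192.168.0.0/16)


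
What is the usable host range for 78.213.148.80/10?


Network: 78.192.0.0
Broadcast: 78.255.255.255
First usable = network + 1
Last usable = broadcast - 1
Range: 78.192.0.1 to 78.255.255.254


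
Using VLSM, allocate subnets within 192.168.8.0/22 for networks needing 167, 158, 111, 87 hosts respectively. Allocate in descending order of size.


167 hosts -> /24 (254 usable): 192.168.8.0/24
158 hosts -> /24 (254 usable): 192.168.9.0/24
111 hosts -> /25 (126 usable): 192.168.10.0/25
87 hosts -> /25 (126 usable): 192.168.10.128/25
Allocation: 192.168.8.0/24 (167 hosts, 254 usable); 192.168.9.0/24 (158 hosts, 254 usable); 192.168.10.0/25 (111 hosts, 126 usable); 192.168.10.128/25 (87 hosts, 126 usable)


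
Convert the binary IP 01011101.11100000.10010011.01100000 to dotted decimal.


01011101 = 93
11100000 = 224
10010011 = 147
01100000 = 96
IP: 93.224.147.96


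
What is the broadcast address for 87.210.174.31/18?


Network: 87.210.128.0/18
Host bits = 14
Set all host bits to 1:
Broadcast: 87.210.191.255


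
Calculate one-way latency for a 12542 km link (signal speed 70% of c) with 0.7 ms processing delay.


Speed = 0.7 * 3e5 km/s = 210000 km/s
Propagation delay = 12542 / 210000 = 0.0597 s = 59.7238 ms
Processing delay = 0.7 ms
Total one-way latency = 60.4238 ms


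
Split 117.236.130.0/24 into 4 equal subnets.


New prefix = 24 + 2 = 26
Each subnet has 64 addresses
  117.236.130.0/26
  117.236.130.64/26
  117.236.130.128/26
  117.236.130.192/26
Subnets: 117.236.130.0/26, 117.236.130.64/26, 117.236.130.128/26, 117.236.130.192/26


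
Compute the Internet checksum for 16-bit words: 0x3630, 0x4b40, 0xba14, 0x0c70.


Sum all words (with carry folding):
+ 0x3630 = 0x3630
+ 0x4b40 = 0x8170
+ 0xba14 = 0x3b85
+ 0x0c70 = 0x47f5
One's complement: ~0x47f5
Checksum = 0xb80a


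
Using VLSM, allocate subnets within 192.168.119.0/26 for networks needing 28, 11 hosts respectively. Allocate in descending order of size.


28 hosts -> /27 (30 usable): 192.168.119.0/27
11 hosts -> /28 (14 usable): 192.168.119.32/28
Allocation: 192.168.119.0/27 (28 hosts, 30 usable); 192.168.119.32/28 (11 hosts, 14 usable)


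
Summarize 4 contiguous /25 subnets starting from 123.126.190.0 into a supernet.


Original prefix: /25
Number of subnets: 4 = 2^2
New prefix = 25 - 2 = 23
Supernet: 123.126.190.0/23


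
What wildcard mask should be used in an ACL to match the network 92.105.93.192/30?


Subnet mask: 255.255.255.252
Wildcard = 255.255.255.255 - subnet mask
255 - 255 = 0
255 - 255 = 0
255 - 255 = 0
255 - 252 = 3
Wildcard: 0.0.0.3


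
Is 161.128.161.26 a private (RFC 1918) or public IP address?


RFC 1918 private ranges:
  10.0.0.0/8 (10.0.0.0 - 10.255.255.255)
  172.16.0.0/12 (172.16.0.0 - 172.31.255.255)
  192.168.0.0/16 (192.168.0.0 - 192.168.255.255)
Public (not in any RFC 1918 range)


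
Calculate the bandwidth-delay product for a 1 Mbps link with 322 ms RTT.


BDP = bandwidth * RTT
= 1 Mbps * 322 ms
= 1 * 1e6 * 322 / 1000 bits
= 322000 bits
= 40250 bytes
= 39.3066 KB
BDP = 322000 bits (40250 bytes)


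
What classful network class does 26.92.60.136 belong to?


First octet: 26
Binary: 00011010
0xxxxxxx -> Class A (1-126)
Class A, default mask 255.0.0.0 (/8)


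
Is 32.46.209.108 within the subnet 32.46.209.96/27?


Subnet network: 32.46.209.96
Test IP AND mask: 32.46.209.96
Yes, 32.46.209.108 is in 32.46.209.96/27


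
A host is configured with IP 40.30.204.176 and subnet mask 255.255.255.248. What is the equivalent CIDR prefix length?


Binary: 11111111.11111111.11111111.11111000
Count leading 1s
Prefix: /29


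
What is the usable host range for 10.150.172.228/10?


Network: 10.128.0.0
Broadcast: 10.191.255.255
First usable = network + 1
Last usable = broadcast - 1
Range: 10.128.0.1 to 10.191.255.254


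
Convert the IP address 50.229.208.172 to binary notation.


50 = 00110010
229 = 11100101
208 = 11010000
172 = 10101100
Binary: 00110010.11100101.11010000.10101100


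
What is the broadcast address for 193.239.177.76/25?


Network: 193.239.177.0/25
Host bits = 7
Set all host bits to 1:
Broadcast: 193.239.177.127


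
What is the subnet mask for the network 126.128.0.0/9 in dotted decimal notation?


/9 means 9 network bits, 23 host bits
Binary: 11111111100000000000000000000000
Mask: 255.128.0.0


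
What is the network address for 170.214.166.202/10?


IP:   10101010.11010110.10100110.11001010
Mask: 11111111.11000000.00000000.00000000
AND operation:
Net:  10101010.11000000.00000000.00000000
Network: 170.192.0.0/10


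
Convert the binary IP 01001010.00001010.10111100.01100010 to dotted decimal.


01001010 = 74
00001010 = 10
10111100 = 188
01100010 = 98
IP: 74.10.188.98


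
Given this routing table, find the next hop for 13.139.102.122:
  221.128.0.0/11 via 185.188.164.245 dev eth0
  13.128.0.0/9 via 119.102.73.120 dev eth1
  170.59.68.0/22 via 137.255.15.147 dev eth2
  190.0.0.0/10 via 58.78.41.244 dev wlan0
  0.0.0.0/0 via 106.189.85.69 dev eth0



Longest prefix match for 13.139.102.122:
  /11 221.128.0.0: no
  /9 13.128.0.0: MATCH
  /22 170.59.68.0: no
  /10 190.0.0.0: no
  /0 0.0.0.0: MATCH
Selected: next-hop 119.102.73.120 via eth1 (matched /9)


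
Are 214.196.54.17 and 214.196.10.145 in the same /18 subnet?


Mask: 255.255.192.0
214.196.54.17 AND mask = 214.196.0.0
214.196.10.145 AND mask = 214.196.0.0
Yes, same subnet (214.196.0.0)


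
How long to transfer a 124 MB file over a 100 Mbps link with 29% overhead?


Effective throughput = 100 * (1 - 29/100) = 71 Mbps
File size in Mb = 124 * 8 = 992 Mb
Time = 992 / 71
Time = 13.9718 seconds


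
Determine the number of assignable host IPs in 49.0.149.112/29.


Host bits = 32 - 29 = 3
Total addresses = 2^3 = 8
Usable = total - 2 (network and broadcast)
Usable hosts: 6


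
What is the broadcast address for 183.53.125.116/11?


Network: 183.32.0.0/11
Host bits = 21
Set all host bits to 1:
Broadcast: 183.63.255.255


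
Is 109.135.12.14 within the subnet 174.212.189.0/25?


Subnet network: 174.212.189.0
Test IP AND mask: 109.135.12.0
No, 109.135.12.14 is not in 174.212.189.0/25


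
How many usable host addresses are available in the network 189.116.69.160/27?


Host bits = 32 - 27 = 5
Total addresses = 2^5 = 32
Usable = total - 2 (network and broadcast)
Usable hosts: 30


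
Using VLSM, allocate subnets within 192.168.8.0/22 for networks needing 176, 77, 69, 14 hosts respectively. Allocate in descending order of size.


176 hosts -> /24 (254 usable): 192.168.8.0/24
77 hosts -> /25 (126 usable): 192.168.9.0/25
69 hosts -> /25 (126 usable): 192.168.9.128/25
14 hosts -> /28 (14 usable): 192.168.10.0/28
Allocation: 192.168.8.0/24 (176 hosts, 254 usable); 192.168.9.0/25 (77 hosts, 126 usable); 192.168.9.128/25 (69 hosts, 126 usable); 192.168.10.0/28 (14 hosts, 14 usable)


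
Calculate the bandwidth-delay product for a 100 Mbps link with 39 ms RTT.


BDP = bandwidth * RTT
= 100 Mbps * 39 ms
= 100 * 1e6 * 39 / 1000 bits
= 3900000 bits
= 487500 bytes
= 476.0742 KB
BDP = 3900000 bits (487500 bytes)


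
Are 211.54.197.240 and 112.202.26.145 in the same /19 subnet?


Mask: 255.255.224.0
211.54.197.240 AND mask = 211.54.192.0
112.202.26.145 AND mask = 112.202.0.0
No, different subnets (211.54.192.0 vs 112.202.0.0)


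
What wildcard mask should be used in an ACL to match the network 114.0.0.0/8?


Subnet mask: 255.0.0.0
Wildcard = 255.255.255.255 - subnet mask
255 - 255 = 0
255 - 0 = 255
255 - 0 = 255
255 - 0 = 255
Wildcard: 0.255.255.255


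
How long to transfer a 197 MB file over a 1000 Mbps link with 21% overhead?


Effective throughput = 1000 * (1 - 21/100) = 790 Mbps
File size in Mb = 197 * 8 = 1576 Mb
Time = 1576 / 790
Time = 1.9949 seconds


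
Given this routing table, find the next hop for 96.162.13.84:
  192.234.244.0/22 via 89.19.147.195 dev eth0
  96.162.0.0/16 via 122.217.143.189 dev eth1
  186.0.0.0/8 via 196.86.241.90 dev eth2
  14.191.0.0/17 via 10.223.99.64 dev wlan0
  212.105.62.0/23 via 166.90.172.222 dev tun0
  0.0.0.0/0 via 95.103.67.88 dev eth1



Longest prefix match for 96.162.13.84:
  /22 192.234.244.0: no
  /16 96.162.0.0: MATCH
  /8 186.0.0.0: no
  /17 14.191.0.0: no
  /23 212.105.62.0: no
  /0 0.0.0.0: MATCH
Selected: next-hop 122.217.143.189 via eth1 (matched /16)


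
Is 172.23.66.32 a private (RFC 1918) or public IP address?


RFC 1918 private ranges:
  10.0.0.0/8 (10.0.0.0 - 10.255.255.255)
  172.16.0.0/12 (172.16.0.0 - 172.31.255.255)
  192.168.0.0/16 (192.168.0.0 - 192.168.255.255)
Private (in 172.16.0.0/12)


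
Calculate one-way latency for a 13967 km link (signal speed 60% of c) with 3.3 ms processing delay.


Speed = 0.6 * 3e5 km/s = 180000 km/s
Propagation delay = 13967 / 180000 = 0.0776 s = 77.5944 ms
Processing delay = 3.3 ms
Total one-way latency = 80.8944 ms


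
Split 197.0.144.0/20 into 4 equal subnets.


New prefix = 20 + 2 = 22
Each subnet has 1024 addresses
  197.0.144.0/22
  197.0.148.0/22
  197.0.152.0/22
  197.0.156.0/22
Subnets: 197.0.144.0/22, 197.0.148.0/22, 197.0.152.0/22, 197.0.156.0/22


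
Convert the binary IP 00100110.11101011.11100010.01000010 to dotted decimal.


00100110 = 38
11101011 = 235
11100010 = 226
01000010 = 66
IP: 38.235.226.66


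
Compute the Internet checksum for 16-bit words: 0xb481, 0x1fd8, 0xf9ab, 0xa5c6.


Sum all words (with carry folding):
+ 0xb481 = 0xb481
+ 0x1fd8 = 0xd459
+ 0xf9ab = 0xce05
+ 0xa5c6 = 0x73cc
One's complement: ~0x73cc
Checksum = 0x8c33


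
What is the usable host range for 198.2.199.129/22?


Network: 198.2.196.0
Broadcast: 198.2.199.255
First usable = network + 1
Last usable = broadcast - 1
Range: 198.2.196.1 to 198.2.199.254


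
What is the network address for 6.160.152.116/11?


IP:   00000110.10100000.10011000.01110100
Mask: 11111111.11100000.00000000.00000000
AND operation:
Net:  00000110.10100000.00000000.00000000
Network: 6.160.0.0/11


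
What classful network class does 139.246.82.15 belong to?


First octet: 139
Binary: 10001011
10xxxxxx -> Class B (128-191)
Class B, default mask 255.255.0.0 (/16)


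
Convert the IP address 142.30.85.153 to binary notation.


142 = 10001110
30 = 00011110
85 = 01010101
153 = 10011001
Binary: 10001110.00011110.01010101.10011001


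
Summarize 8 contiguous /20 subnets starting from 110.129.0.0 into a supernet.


Original prefix: /20
Number of subnets: 8 = 2^3
New prefix = 20 - 3 = 17
Supernet: 110.129.0.0/17


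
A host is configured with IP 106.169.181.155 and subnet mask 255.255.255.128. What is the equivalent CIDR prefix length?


Binary: 11111111.11111111.11111111.10000000
Count leading 1s
Prefix: /25


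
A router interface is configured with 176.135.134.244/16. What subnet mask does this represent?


/16 means 16 network bits, 16 host bits
Binary: 11111111111111110000000000000000
Mask: 255.255.0.0


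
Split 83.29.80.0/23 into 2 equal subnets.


New prefix = 23 + 1 = 24
Each subnet has 256 addresses
  83.29.80.0/24
  83.29.81.0/24
Subnets: 83.29.80.0/24, 83.29.81.0/24


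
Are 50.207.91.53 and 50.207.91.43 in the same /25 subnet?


Mask: 255.255.255.128
50.207.91.53 AND mask = 50.207.91.0
50.207.91.43 AND mask = 50.207.91.0
Yes, same subnet (50.207.91.0)


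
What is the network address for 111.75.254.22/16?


IP:   01101111.01001011.11111110.00010110
Mask: 11111111.11111111.00000000.00000000
AND operation:
Net:  01101111.01001011.00000000.00000000
Network: 111.75.0.0/16


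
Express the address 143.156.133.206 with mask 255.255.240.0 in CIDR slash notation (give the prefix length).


Binary: 11111111.11111111.11110000.00000000
Count leading 1s
Prefix: /20


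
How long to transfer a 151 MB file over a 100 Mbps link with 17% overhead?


Effective throughput = 100 * (1 - 17/100) = 83 Mbps
File size in Mb = 151 * 8 = 1208 Mb
Time = 1208 / 83
Time = 14.5542 seconds


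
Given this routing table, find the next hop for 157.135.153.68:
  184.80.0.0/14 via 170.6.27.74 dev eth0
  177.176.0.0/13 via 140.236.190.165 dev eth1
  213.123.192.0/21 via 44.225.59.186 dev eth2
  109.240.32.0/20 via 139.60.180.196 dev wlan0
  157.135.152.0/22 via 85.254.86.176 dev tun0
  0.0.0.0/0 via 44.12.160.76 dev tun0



Longest prefix match for 157.135.153.68:
  /14 184.80.0.0: no
  /13 177.176.0.0: no
  /21 213.123.192.0: no
  /20 109.240.32.0: no
  /22 157.135.152.0: MATCH
  /0 0.0.0.0: MATCH
Selected: next-hop 85.254.86.176 via tun0 (matched /22)


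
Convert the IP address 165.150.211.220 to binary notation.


165 = 10100101
150 = 10010110
211 = 11010011
220 = 11011100
Binary: 10100101.10010110.11010011.11011100


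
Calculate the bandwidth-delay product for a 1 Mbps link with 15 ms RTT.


BDP = bandwidth * RTT
= 1 Mbps * 15 ms
= 1 * 1e6 * 15 / 1000 bits
= 15000 bits
= 1875 bytes
= 1.8311 KB
BDP = 15000 bits (1875 bytes)


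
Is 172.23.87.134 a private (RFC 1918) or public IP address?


RFC 1918 private ranges:
  10.0.0.0/8 (10.0.0.0 - 10.255.255.255)
  172.16.0.0/12 (172.16.0.0 - 172.31.255.255)
  192.168.0.0/16 (192.168.0.0 - 192.168.255.255)
Private (in 172.16.0.0/12)


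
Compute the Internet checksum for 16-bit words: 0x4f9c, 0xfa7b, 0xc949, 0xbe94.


Sum all words (with carry folding):
+ 0x4f9c = 0x4f9c
+ 0xfa7b = 0x4a18
+ 0xc949 = 0x1362
+ 0xbe94 = 0xd1f6
One's complement: ~0xd1f6
Checksum = 0x2e09


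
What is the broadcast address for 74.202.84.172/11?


Network: 74.192.0.0/11
Host bits = 21
Set all host bits to 1:
Broadcast: 74.223.255.255


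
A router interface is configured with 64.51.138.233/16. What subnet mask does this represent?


/16 means 16 network bits, 16 host bits
Binary: 11111111111111110000000000000000
Mask: 255.255.0.0


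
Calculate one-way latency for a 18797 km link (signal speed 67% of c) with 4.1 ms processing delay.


Speed = 0.67 * 3e5 km/s = 201000 km/s
Propagation delay = 18797 / 201000 = 0.0935 s = 93.5174 ms
Processing delay = 4.1 ms
Total one-way latency = 97.6174 ms


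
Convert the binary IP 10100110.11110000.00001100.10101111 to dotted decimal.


10100110 = 166
11110000 = 240
00001100 = 12
10101111 = 175
IP: 166.240.12.175


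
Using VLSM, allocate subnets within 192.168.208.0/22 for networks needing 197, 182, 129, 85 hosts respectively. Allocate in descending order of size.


197 hosts -> /24 (254 usable): 192.168.208.0/24
182 hosts -> /24 (254 usable): 192.168.209.0/24
129 hosts -> /24 (254 usable): 192.168.210.0/24
85 hosts -> /25 (126 usable): 192.168.211.0/25
Allocation: 192.168.208.0/24 (197 hosts, 254 usable); 192.168.209.0/24 (182 hosts, 254 usable); 192.168.210.0/24 (129 hosts, 254 usable); 192.168.211.0/25 (85 hosts, 126 usable)


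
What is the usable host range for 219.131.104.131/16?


Network: 219.131.0.0
Broadcast: 219.131.255.255
First usable = network + 1
Last usable = broadcast - 1
Range: 219.131.0.1 to 219.131.255.254


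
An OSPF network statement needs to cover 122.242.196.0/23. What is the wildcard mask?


Subnet mask: 255.255.254.0
Wildcard = 255.255.255.255 - subnet mask
255 - 255 = 0
255 - 255 = 0
255 - 254 = 1
255 - 0 = 255
Wildcard: 0.0.1.255


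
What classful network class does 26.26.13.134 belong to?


First octet: 26
Binary: 00011010
0xxxxxxx -> Class A (1-126)
Class A, default mask 255.0.0.0 (/8)


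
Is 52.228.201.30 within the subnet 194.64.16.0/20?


Subnet network: 194.64.16.0
Test IP AND mask: 52.228.192.0
No, 52.228.201.30 is not in 194.64.16.0/20


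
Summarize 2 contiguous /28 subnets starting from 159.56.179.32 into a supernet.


Original prefix: /28
Number of subnets: 2 = 2^1
New prefix = 28 - 1 = 27
Supernet: 159.56.179.32/27


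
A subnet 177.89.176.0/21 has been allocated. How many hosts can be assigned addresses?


Host bits = 32 - 21 = 11
Total addresses = 2^11 = 2048
Usable = total - 2 (network and broadcast)
Usable hosts: 2046


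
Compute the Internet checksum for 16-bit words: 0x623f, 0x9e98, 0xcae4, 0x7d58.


Sum all words (with carry folding):
+ 0x623f = 0x623f
+ 0x9e98 = 0x00d8
+ 0xcae4 = 0xcbbc
+ 0x7d58 = 0x4915
One's complement: ~0x4915
Checksum = 0xb6ea


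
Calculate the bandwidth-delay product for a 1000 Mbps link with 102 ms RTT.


BDP = bandwidth * RTT
= 1000 Mbps * 102 ms
= 1000 * 1e6 * 102 / 1000 bits
= 102000000 bits
= 12750000 bytes
= 12451.1719 KB
BDP = 102000000 bits (12750000 bytes)


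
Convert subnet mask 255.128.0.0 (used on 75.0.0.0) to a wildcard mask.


Subnet mask: 255.128.0.0
Wildcard = 255.255.255.255 - subnet mask
255 - 255 = 0
255 - 128 = 127
255 - 0 = 255
255 - 0 = 255
Wildcard: 0.127.255.255


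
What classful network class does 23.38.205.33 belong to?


First octet: 23
Binary: 00010111
0xxxxxxx -> Class A (1-126)
Class A, default mask 255.0.0.0 (/8)


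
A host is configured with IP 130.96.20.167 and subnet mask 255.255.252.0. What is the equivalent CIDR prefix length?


Binary: 11111111.11111111.11111100.00000000
Count leading 1s
Prefix: /22


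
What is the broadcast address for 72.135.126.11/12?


Network: 72.128.0.0/12
Host bits = 20
Set all host bits to 1:
Broadcast: 72.143.255.255


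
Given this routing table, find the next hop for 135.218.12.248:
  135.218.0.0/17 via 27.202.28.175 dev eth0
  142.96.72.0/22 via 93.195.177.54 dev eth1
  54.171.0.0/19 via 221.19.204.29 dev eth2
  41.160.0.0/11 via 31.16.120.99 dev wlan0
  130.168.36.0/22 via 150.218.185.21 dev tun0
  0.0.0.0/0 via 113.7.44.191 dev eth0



Longest prefix match for 135.218.12.248:
  /17 135.218.0.0: MATCH
  /22 142.96.72.0: no
  /19 54.171.0.0: no
  /11 41.160.0.0: no
  /22 130.168.36.0: no
  /0 0.0.0.0: MATCH
Selected: next-hop 27.202.28.175 via eth0 (matched /17)


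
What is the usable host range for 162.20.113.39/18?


Network: 162.20.64.0
Broadcast: 162.20.127.255
First usable = network + 1
Last usable = broadcast - 1
Range: 162.20.64.1 to 162.20.127.254


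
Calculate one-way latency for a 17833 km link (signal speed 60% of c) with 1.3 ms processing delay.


Speed = 0.6 * 3e5 km/s = 180000 km/s
Propagation delay = 17833 / 180000 = 0.0991 s = 99.0722 ms
Processing delay = 1.3 ms
Total one-way latency = 100.3722 ms


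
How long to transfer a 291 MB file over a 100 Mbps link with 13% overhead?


Effective throughput = 100 * (1 - 13/100) = 87 Mbps
File size in Mb = 291 * 8 = 2328 Mb
Time = 2328 / 87
Time = 26.7586 seconds


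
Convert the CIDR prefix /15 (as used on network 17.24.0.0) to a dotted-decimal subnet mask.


/15 means 15 network bits, 17 host bits
Binary: 11111111111111100000000000000000
Mask: 255.254.0.0


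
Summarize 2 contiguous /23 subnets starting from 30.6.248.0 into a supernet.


Original prefix: /23
Number of subnets: 2 = 2^1
New prefix = 23 - 1 = 22
Supernet: 30.6.248.0/22


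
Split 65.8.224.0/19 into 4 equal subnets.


New prefix = 19 + 2 = 21
Each subnet has 2048 addresses
  65.8.224.0/21
  65.8.232.0/21
  65.8.240.0/21
  65.8.248.0/21
Subnets: 65.8.224.0/21, 65.8.232.0/21, 65.8.240.0/21, 65.8.248.0/21


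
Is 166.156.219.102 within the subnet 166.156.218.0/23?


Subnet network: 166.156.218.0
Test IP AND mask: 166.156.218.0
Yes, 166.156.219.102 is in 166.156.218.0/23


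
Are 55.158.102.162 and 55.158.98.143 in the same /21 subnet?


Mask: 255.255.248.0
55.158.102.162 AND mask = 55.158.96.0
55.158.98.143 AND mask = 55.158.96.0
Yes, same subnet (55.158.96.0)


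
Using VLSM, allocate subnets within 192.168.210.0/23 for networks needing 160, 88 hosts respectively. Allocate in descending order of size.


160 hosts -> /24 (254 usable): 192.168.210.0/24
88 hosts -> /25 (126 usable): 192.168.211.0/25
Allocation: 192.168.210.0/24 (160 hosts, 254 usable); 192.168.211.0/25 (88 hosts, 126 usable)


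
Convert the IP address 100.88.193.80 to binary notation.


100 = 01100100
88 = 01011000
193 = 11000001
80 = 01010000
Binary: 01100100.01011000.11000001.01010000


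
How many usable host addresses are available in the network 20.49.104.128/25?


Host bits = 32 - 25 = 7
Total addresses = 2^7 = 128
Usable = total - 2 (network and broadcast)
Usable hosts: 126


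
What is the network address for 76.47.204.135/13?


IP:   01001100.00101111.11001100.10000111
Mask: 11111111.11111000.00000000.00000000
AND operation:
Net:  01001100.00101000.00000000.00000000
Network: 76.40.0.0/13


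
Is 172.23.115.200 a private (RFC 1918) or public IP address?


RFC 1918 private ranges:
  10.0.0.0/8 (10.0.0.0 - 10.255.255.255)
  172.16.0.0/12 (172.16.0.0 - 172.31.255.255)
  192.168.0.0/16 (192.168.0.0 - 192.168.255.255)
Private (in 172.16.0.0/12)


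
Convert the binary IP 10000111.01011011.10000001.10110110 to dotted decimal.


10000111 = 135
01011011 = 91
10000001 = 129
10110110 = 182
IP: 135.91.129.182


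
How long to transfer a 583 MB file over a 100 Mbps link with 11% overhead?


Effective throughput = 100 * (1 - 11/100) = 89 Mbps
File size in Mb = 583 * 8 = 4664 Mb
Time = 4664 / 89
Time = 52.4045 seconds


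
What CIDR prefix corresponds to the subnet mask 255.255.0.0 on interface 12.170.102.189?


Binary: 11111111.11111111.00000000.00000000
Count leading 1s
Prefix: /16


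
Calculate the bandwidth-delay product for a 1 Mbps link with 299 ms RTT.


BDP = bandwidth * RTT
= 1 Mbps * 299 ms
= 1 * 1e6 * 299 / 1000 bits
= 299000 bits
= 37375 bytes
= 36.499 KB
BDP = 299000 bits (37375 bytes)


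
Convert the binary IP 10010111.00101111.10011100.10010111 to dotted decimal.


10010111 = 151
00101111 = 47
10011100 = 156
10010111 = 151
IP: 151.47.156.151
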